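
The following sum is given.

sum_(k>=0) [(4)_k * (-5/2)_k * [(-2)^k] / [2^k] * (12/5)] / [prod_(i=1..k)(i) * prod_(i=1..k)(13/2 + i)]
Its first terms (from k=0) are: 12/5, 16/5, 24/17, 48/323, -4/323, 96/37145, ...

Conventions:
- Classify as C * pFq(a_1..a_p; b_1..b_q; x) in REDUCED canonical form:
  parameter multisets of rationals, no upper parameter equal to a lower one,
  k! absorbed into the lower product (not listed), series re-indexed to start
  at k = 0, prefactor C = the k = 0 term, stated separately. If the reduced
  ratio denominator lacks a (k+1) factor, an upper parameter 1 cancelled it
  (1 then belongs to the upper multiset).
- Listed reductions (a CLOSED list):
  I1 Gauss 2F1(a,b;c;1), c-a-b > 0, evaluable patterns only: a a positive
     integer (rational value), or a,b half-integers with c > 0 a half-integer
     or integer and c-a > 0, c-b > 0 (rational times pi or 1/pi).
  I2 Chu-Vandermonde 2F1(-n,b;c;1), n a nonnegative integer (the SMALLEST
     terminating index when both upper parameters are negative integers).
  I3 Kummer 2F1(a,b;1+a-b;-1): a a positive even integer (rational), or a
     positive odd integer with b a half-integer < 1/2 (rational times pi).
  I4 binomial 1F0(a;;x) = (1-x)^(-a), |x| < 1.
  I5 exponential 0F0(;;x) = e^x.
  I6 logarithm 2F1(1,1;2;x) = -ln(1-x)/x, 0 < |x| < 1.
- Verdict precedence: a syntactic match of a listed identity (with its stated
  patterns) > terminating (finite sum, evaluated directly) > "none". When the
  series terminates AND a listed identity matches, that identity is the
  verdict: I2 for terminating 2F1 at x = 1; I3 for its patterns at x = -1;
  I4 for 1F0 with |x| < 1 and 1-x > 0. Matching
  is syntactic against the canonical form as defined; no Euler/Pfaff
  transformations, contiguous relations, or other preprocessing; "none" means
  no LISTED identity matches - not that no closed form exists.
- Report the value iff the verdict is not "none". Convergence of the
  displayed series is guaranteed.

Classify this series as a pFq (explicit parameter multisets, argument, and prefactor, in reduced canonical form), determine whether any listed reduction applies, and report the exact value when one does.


Classification (C = 12/5): 2F1 with upper {-5/2, 4}, lower {15/2}, argument x = -1. Verdict: Kummer (I3) applies (x = -1; c = 15/2 equals 1+a-b for upper {-5/2, 4}: listed pattern). Hence: 143/20.

Key observation: from the first term 12/5: the product of the first k integers (prefactor 12/5) is k!.
Adjacent-term ratio: r(k) = (-1) * (k-5/2) (k+4) / [(k+15/2) (k+1)] - rational in k. x = (-1); t_0 = 12/5; negate the roots.


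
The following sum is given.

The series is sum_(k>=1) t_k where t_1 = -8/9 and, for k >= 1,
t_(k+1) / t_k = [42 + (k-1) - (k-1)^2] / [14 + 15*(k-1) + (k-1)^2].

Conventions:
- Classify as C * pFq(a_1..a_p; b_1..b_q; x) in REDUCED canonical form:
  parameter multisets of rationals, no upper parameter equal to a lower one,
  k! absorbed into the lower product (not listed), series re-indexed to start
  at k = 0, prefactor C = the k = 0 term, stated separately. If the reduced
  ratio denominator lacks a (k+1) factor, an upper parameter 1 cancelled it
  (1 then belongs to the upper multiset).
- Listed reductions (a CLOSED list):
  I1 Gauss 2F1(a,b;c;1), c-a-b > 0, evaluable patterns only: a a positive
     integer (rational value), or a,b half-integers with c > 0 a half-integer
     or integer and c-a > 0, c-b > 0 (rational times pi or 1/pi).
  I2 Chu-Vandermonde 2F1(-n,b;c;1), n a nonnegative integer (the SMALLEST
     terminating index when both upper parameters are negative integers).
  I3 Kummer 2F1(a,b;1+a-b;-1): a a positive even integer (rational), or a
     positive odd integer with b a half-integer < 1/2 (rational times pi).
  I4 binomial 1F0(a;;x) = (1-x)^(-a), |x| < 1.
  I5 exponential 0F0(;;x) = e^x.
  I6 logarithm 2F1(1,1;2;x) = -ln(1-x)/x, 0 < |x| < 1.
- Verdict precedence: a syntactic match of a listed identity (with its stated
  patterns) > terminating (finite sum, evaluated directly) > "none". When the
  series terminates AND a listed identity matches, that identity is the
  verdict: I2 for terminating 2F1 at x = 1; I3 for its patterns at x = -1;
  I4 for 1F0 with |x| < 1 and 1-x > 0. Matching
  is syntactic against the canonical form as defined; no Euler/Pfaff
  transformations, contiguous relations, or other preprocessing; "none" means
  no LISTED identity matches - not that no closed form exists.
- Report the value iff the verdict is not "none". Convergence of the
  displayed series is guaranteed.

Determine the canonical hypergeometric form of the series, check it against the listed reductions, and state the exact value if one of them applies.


Classification (C = -8/9): 2F1 with upper {-7, 6}, lower {14}, argument x = -1. Verdict at x = -1: Kummer (I3) matches (x = -1; c = 14 equals 1+a-b for upper {-7, 6}: listed pattern). Exact value: -572/45.

Key step: with t_0 = -8/9, roots of the ratio polynomials (C = -8/9) are the negated parameters.
Term ratio: r(k) = (-1) * (k-7) (k+6) / [(k+14) (k+1)] - rational; roots negated = parameters, x = (-1), C = -8/9.


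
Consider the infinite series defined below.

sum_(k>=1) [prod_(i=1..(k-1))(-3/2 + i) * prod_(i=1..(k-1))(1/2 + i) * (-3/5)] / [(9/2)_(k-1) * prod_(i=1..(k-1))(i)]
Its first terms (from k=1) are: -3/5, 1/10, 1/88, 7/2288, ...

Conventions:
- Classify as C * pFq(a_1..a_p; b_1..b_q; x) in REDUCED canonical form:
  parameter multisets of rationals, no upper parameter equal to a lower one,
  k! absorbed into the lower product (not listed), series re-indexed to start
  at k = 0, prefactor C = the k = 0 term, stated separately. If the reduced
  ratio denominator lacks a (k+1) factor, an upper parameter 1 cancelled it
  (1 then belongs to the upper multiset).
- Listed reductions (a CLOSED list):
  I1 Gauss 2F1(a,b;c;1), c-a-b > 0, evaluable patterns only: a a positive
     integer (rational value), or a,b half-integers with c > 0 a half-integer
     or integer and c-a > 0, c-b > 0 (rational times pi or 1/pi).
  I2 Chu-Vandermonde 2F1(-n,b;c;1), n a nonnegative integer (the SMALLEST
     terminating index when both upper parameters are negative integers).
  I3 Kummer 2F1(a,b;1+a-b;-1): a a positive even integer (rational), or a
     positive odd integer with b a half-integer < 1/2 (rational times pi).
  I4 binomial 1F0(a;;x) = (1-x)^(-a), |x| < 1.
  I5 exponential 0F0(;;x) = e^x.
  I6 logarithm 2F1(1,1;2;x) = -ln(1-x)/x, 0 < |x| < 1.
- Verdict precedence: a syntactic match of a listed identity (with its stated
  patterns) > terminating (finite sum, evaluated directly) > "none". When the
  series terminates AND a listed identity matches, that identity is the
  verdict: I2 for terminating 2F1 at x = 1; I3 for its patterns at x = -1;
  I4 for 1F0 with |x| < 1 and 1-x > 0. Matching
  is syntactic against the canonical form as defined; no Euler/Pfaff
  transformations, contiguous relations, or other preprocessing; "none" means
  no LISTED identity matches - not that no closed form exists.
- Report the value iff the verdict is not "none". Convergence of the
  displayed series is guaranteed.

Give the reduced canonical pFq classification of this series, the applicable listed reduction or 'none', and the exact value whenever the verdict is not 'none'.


Classification (C = -3/5): 2F1 with upper {-1/2, 3/2}, lower {9/2}, argument x = 1. Verdict at x = 1: Gauss (I1, half-integer pattern) matches (x = 1; upper {-1/2, 3/2} half-integers, c = 9/2 in the evaluable pattern). Hence: (-315/2048) * pi.

Key observation: t_0 being -3/5, the product of the first k integers (C = -3/5) is k!.
Consecutive-term ratio: r(k) = 1 * (k-1/2) (k+3/2) / [(k+9/2) (k+1)] - poly over poly, x = 1 from leading terms; C = -3/5 at k = 0.


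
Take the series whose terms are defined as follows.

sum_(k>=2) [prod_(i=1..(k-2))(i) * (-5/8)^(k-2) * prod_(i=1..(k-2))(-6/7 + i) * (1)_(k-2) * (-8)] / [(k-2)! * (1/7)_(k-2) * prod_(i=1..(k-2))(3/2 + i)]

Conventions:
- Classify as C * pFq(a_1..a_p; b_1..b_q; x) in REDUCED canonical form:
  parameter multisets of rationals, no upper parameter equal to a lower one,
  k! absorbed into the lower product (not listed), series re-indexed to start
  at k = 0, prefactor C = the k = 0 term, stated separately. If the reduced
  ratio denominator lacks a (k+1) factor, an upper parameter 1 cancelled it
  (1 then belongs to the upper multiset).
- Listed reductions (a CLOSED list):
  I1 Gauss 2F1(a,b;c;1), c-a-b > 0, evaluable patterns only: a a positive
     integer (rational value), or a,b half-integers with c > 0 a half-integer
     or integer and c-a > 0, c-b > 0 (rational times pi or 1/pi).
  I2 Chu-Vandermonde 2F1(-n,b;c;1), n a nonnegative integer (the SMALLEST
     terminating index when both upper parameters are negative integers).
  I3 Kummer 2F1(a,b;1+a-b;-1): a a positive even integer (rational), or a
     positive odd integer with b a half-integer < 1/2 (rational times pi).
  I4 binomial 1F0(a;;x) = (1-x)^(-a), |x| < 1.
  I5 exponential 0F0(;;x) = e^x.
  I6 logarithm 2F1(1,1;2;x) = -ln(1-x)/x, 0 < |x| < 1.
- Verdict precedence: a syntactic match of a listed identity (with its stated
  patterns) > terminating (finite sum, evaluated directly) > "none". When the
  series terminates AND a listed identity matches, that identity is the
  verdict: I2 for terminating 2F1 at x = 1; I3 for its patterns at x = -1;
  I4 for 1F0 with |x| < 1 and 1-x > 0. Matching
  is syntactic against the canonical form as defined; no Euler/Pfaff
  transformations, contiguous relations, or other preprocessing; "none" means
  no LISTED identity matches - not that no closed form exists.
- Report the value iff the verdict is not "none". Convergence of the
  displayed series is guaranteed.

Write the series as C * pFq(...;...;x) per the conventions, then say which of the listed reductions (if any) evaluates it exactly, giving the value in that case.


This is -8 * 2F1(1, 1; 5/2; -5/8) in reduced canonical form. Verdict: none. A 2F1 with upper {1, 1} fits none of I1-I6 at x = -5/8; the sum runs forever.

Structural cue: x = (-5/8) and the lower running product (C = -8, x = -5/8) is a rising factorial.
Step ratio: r(k) = (-5/8) * (k+1) (k+1) / [(k+5/2) (k+1)] - rational in k, leading ratio (-5/8); with t_0 = -8, classification follows.


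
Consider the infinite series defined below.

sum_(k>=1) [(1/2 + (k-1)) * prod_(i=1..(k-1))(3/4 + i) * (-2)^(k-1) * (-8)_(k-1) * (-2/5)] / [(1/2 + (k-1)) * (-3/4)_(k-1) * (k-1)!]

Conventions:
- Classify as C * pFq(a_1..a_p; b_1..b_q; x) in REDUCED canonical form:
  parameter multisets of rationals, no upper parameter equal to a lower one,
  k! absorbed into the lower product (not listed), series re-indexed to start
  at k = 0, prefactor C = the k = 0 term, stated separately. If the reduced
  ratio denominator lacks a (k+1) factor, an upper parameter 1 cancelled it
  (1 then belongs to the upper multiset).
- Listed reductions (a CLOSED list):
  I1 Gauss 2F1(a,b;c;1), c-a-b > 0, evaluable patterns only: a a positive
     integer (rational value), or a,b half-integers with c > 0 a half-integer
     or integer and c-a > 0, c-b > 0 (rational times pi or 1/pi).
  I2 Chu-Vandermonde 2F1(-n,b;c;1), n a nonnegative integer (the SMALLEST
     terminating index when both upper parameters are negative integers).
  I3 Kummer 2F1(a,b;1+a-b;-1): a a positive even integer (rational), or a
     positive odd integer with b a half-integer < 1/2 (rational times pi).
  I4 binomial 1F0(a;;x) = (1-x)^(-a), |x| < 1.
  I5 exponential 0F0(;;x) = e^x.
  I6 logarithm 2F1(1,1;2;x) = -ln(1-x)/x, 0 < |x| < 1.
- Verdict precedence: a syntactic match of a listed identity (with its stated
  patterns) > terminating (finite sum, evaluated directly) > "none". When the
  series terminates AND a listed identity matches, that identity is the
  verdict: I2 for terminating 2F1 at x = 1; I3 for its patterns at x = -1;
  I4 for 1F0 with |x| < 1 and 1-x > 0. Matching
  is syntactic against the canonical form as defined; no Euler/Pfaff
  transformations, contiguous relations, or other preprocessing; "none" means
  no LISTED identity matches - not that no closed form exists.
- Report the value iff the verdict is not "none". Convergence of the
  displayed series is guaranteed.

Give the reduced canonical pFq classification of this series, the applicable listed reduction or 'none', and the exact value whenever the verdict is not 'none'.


With C = -2/5: the canonical form is 2F1(-8, 7/4; -3/4; -2). Verdict: terminating. With -8 upstairs the series is a 9-term polynomial sum; evaluated term by term. Sum: 16478968474/16575.

Key step: from the first term -2/5: the running product (C = -2/5) telescopes to a rising factorial.
Term ratio: r(k) = (-2) * (k-8) (k+7/4) / [(k-3/4) (k+1)] - rational in k. x = (-2); t_0 = -2/5; negate the roots.


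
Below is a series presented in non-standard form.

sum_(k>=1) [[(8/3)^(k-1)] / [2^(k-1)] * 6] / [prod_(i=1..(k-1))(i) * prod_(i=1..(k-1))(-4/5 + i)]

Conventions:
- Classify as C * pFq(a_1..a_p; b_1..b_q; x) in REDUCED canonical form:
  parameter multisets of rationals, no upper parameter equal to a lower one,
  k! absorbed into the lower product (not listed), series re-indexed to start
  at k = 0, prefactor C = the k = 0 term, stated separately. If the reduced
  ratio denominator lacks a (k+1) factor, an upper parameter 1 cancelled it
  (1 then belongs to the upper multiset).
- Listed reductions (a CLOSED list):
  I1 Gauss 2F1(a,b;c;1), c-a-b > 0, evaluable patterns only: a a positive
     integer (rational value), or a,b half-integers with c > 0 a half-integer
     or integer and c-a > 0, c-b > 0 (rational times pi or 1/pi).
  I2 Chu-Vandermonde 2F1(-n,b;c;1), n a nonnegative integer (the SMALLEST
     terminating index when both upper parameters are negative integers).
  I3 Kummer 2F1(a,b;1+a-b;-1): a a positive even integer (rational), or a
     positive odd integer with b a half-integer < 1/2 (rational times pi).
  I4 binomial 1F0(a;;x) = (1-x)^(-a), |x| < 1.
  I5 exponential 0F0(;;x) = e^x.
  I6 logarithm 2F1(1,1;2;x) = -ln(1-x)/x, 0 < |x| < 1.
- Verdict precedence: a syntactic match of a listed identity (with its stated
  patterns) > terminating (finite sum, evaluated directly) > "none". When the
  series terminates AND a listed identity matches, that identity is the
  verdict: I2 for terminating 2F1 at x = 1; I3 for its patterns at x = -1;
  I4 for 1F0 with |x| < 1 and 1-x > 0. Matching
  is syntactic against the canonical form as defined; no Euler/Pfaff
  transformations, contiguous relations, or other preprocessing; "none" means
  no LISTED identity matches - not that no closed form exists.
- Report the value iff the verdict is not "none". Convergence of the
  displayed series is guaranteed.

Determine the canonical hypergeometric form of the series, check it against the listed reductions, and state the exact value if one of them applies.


Classification (C = 6): 0F1 with upper {-}, lower {1/5}, argument x = 4/3. Verdict: none - at argument 4/3 the multisets {-} ; {1/5} match no listed identity.

First insight: t_0 = 6 here, and the product of the first k integers (prefactor 6) is k!.
Adjacent-term ratio: r(k) = (4/3) * 1 / [(k+1/5) (k+1)] - rational in k, leading ratio (4/3); with t_0 = 6, classification follows.


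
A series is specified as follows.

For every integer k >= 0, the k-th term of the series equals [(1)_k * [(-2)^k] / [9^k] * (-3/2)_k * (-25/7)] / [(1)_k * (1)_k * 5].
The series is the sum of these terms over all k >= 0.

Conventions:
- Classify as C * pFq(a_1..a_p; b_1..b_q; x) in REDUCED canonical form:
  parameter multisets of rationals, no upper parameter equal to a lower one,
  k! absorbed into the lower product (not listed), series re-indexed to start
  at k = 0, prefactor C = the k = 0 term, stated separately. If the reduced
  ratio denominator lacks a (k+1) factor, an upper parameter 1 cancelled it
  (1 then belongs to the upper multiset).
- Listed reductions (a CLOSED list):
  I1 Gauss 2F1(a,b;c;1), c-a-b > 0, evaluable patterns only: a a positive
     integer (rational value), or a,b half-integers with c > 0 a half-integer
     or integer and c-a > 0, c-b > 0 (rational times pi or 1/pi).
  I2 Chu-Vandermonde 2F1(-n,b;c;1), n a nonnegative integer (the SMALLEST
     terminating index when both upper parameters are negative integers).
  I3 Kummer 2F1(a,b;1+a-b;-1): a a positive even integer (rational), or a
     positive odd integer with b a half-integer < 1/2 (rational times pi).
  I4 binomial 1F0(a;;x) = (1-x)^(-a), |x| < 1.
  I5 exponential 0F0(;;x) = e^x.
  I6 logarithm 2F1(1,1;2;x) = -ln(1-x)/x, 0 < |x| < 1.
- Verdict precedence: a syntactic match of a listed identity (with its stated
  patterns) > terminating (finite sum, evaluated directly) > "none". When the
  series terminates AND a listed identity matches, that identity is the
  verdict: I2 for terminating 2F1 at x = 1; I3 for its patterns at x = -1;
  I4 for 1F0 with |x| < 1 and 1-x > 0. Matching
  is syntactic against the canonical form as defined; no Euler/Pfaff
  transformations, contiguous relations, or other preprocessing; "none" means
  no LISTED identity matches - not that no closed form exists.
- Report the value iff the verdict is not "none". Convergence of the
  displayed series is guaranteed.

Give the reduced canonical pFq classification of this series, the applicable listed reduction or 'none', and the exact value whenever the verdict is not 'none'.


With C = -5/7: the canonical form is 1F0(-3/2; -; -2/9). Verdict (x = -2/9): binomial (I4) applies (the 1F0 binomial series: exponent 3/2, x = -2/9). Hence: (-5/7) * (11/9)^(3/2).

Key step: x = (-2/9) and (1)_k (C = -5/7, x = -2/9) is k! itself.
Term ratio: r(k) = (-2/9) * (k-3/2) / [(k+1)] - rational; roots negated = parameters, x = (-2/9), C = -5/7.


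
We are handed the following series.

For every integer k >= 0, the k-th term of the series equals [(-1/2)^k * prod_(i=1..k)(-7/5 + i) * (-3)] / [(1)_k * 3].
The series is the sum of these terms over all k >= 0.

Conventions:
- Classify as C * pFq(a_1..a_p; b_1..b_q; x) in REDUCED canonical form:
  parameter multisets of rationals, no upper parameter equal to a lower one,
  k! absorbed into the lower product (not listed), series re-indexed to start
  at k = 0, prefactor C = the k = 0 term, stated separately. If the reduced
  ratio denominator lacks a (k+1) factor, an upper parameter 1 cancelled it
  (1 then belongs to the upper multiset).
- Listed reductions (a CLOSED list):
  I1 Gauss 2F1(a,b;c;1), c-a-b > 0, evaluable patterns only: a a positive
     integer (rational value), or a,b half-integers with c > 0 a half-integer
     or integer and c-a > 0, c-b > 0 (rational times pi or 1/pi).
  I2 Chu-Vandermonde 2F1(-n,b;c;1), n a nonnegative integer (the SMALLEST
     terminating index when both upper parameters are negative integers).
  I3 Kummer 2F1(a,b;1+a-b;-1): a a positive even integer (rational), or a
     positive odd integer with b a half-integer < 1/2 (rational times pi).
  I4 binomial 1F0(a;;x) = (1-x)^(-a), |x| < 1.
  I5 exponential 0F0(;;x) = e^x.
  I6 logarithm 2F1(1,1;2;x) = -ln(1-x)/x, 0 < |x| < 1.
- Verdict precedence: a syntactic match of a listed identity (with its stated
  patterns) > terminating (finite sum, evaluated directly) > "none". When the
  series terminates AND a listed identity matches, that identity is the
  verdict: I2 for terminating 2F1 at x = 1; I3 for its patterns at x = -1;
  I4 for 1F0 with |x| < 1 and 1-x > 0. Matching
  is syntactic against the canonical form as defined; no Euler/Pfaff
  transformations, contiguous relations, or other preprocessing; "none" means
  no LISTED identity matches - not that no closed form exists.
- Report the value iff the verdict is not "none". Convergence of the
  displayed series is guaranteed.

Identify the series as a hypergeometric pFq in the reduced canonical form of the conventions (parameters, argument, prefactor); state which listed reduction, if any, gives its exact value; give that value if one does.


First insight: t_0 being -1, (1)_k (C = -1) is k! itself.
Term ratio: r(k) = (-1/2) * (k-2/5) / [(k+1)] - poly over poly, x = (-1/2) from leading terms; C = -1 at k = 0.

At argument -1/2: a 1F0 with upper {-2/5}, lower {-}, scaled by C = -1. Verdict: the I4 binomial reduction fires (the 1F0 binomial series: exponent 2/5, x = -1/2). Hence: (-1) * (3/2)^(2/5).


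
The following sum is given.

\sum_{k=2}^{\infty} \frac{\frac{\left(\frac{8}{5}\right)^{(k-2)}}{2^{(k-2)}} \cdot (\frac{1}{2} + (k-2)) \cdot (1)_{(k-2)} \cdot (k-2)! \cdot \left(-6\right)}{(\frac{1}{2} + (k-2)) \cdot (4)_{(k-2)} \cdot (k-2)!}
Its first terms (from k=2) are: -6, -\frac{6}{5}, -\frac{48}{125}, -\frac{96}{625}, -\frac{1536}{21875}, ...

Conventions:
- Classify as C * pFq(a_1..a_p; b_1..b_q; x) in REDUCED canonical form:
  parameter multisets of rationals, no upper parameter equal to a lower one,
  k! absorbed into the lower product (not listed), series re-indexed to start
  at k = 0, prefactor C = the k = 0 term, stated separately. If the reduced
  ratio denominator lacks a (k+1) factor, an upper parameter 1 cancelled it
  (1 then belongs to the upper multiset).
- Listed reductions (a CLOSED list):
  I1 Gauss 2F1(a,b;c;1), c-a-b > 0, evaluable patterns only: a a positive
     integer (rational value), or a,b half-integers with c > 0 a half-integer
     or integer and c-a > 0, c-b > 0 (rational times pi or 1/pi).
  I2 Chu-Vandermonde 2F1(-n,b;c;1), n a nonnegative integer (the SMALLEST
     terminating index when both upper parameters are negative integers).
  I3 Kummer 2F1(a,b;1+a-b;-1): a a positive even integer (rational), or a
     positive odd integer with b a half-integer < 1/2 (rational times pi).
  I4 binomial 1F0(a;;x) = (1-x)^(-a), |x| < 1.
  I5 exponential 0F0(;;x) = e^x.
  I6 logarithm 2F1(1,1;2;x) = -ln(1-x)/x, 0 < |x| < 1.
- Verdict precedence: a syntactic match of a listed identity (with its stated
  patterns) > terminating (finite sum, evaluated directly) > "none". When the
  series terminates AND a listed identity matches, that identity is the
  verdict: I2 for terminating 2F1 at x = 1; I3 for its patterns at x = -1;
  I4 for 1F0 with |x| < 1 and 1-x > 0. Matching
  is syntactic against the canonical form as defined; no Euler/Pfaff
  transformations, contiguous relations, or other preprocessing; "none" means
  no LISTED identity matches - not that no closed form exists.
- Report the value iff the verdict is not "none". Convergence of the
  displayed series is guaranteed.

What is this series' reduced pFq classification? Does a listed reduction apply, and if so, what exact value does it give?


Prefactor -6, argument \frac{4}{5}: 2F1 with upper {1, 1} over lower {4}. Verdict: none (x = \frac{4}{5}): each listed identity misses the multisets {1, 1} ; {4}.

Key observation: t_0 = -6 here, and the factorial ratio (C = -6) (k+a-1)!/(a-1)! is a rising factorial (a)_k.
Step ratio: r(k) = \frac{4}{5} * (k+1) (k+1) / [(k+4) (k+1)] ; factor over Q: parameters, x = \frac{4}{5}, and C = -6.


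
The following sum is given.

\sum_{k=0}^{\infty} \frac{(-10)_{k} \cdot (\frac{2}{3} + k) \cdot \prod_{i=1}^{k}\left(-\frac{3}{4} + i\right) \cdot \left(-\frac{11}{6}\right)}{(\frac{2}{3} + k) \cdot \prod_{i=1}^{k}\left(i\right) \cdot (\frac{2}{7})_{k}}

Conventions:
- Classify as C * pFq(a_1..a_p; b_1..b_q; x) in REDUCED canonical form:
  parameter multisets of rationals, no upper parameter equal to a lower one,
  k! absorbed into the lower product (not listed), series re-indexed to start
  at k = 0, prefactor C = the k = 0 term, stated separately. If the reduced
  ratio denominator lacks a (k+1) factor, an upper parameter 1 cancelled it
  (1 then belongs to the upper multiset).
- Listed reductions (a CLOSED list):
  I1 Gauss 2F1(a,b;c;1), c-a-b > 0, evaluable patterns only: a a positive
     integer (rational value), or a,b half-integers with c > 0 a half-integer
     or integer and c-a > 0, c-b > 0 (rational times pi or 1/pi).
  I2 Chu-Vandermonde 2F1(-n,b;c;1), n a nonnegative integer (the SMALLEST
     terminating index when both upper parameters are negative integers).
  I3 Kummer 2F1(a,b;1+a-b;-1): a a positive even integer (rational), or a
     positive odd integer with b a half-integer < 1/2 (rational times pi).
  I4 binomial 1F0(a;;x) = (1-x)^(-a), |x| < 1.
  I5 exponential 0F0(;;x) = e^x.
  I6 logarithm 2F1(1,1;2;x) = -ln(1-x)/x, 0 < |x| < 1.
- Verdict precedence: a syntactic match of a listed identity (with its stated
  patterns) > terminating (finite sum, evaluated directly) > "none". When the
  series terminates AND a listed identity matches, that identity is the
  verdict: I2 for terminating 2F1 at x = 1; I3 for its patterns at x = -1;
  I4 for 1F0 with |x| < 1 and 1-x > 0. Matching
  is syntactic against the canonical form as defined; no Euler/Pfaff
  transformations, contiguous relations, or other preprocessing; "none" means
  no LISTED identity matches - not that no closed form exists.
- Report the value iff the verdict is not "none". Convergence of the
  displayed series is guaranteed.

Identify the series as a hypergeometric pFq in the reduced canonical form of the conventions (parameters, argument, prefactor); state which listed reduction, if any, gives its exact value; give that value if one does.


x = 1 here; the reduced form reads 2F1, upper {-10, \frac{1}{4}}, lower {\frac{2}{7}}, C = -\frac{11}{6}. Verdict (x = 1): Vandermonde's identity (I2) applies (terminating 2F1 at x = 1 with n = 10, b = 1/4, c = \frac{2}{7}). Sum: -\frac{14213537195}{119185342464}.

Key step: with t_0 = -\frac{11}{6}, the product of the first k integers (C = -11/6, x = 1) is k!.
Consecutive-term ratio: r(k) = 1 * (k-10) (k+\frac{1}{4}) / [(k+\frac{2}{7}) (k+1)] ; factor over Q: parameters, x = 1, and C = -\frac{11}{6}.


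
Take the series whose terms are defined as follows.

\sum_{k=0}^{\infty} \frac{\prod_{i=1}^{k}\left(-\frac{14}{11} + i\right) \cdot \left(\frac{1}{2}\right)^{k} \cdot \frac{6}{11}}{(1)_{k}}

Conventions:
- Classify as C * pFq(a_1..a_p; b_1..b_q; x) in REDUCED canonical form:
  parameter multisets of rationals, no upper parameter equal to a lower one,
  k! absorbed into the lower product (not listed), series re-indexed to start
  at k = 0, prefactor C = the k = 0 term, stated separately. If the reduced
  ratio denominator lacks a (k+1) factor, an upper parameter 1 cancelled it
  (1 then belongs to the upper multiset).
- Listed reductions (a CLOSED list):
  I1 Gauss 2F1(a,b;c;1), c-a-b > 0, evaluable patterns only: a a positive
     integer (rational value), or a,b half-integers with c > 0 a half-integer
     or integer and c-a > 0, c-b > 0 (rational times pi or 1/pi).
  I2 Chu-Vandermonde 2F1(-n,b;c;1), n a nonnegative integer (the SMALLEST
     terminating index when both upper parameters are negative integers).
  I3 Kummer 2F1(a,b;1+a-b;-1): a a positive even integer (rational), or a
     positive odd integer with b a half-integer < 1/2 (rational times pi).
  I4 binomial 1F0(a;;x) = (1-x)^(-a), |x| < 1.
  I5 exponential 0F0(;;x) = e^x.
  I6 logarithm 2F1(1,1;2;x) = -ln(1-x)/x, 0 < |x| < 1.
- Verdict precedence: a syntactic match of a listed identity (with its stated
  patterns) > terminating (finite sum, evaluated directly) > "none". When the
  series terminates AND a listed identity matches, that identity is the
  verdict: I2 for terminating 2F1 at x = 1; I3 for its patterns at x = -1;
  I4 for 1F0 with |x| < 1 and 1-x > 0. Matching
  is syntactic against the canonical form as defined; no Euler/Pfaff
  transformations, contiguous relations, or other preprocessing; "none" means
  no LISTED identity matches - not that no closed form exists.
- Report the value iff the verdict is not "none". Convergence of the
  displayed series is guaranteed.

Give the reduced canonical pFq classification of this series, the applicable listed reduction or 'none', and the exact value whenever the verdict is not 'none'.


Canonical form: C = \frac{6}{11} times 1F0 with upper {-\frac{3}{11}}, lower {-}, x = \frac{1}{2}. Verdict: this is the binomial series (I4) (the 1F0 binomial series: exponent 3/11, x = \frac{1}{2}). Exact value: \frac{6}{11} \cdot \left(\frac{1}{2}\right)^{\frac{3}{11}}.

Key observation: with t_0 = \frac{6}{11}, the running product (prefactor 6/11) telescopes to a rising factorial.
Ratio: r(k) = \frac{1}{2} * (k-\frac{3}{11}) / [(k+1)] - poly over poly, x = \frac{1}{2} from leading terms; C = \frac{6}{11} at k = 0.


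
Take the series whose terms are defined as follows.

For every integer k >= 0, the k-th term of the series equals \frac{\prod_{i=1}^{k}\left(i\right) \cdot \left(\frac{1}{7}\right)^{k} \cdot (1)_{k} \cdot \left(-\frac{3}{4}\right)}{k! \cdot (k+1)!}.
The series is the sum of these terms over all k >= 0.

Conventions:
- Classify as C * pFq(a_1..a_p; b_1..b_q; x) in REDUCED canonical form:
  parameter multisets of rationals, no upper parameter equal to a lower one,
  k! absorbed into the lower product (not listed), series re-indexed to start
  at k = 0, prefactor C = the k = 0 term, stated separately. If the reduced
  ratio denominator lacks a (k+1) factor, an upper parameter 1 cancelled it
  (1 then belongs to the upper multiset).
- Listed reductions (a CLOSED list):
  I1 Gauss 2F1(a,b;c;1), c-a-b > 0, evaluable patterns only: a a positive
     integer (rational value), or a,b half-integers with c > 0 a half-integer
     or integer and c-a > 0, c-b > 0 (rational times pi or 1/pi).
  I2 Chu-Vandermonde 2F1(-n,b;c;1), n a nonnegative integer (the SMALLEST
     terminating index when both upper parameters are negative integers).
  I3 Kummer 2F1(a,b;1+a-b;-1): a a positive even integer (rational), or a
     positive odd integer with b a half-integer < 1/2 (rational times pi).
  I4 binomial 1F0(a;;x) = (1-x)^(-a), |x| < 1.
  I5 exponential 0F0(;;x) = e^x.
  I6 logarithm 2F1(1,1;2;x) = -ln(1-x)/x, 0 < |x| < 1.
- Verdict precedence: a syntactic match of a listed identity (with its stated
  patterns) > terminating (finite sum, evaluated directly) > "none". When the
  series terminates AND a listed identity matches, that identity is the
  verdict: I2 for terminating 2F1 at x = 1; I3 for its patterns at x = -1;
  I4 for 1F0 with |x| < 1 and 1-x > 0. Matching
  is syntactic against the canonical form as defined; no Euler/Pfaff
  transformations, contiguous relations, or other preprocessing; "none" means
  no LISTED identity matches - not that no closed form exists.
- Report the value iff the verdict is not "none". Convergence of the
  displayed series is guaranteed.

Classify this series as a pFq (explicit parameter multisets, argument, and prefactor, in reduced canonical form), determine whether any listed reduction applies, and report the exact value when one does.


Classification (C = -\frac{3}{4}): 2F1 with upper {1, 1}, lower {2}, argument x = \frac{1}{7}. Verdict: the logarithmic series (I6) applies (the logarithm: parameters (1,1;2), x = \frac{1}{7}). Its exact value is \frac{21}{4} \cdot \ln\left(\frac{6}{7}\right).

First insight: with t_0 = -\frac{3}{4}, the denominator's factorial ratio (C = -3/4) is a lower Pochhammer.
Ratio: r(k) = \frac{1}{7} * (k+1) (k+1) / [(k+2) (k+1)] - rational in k. x = \frac{1}{7}; t_0 = -\frac{3}{4}; negate the roots.


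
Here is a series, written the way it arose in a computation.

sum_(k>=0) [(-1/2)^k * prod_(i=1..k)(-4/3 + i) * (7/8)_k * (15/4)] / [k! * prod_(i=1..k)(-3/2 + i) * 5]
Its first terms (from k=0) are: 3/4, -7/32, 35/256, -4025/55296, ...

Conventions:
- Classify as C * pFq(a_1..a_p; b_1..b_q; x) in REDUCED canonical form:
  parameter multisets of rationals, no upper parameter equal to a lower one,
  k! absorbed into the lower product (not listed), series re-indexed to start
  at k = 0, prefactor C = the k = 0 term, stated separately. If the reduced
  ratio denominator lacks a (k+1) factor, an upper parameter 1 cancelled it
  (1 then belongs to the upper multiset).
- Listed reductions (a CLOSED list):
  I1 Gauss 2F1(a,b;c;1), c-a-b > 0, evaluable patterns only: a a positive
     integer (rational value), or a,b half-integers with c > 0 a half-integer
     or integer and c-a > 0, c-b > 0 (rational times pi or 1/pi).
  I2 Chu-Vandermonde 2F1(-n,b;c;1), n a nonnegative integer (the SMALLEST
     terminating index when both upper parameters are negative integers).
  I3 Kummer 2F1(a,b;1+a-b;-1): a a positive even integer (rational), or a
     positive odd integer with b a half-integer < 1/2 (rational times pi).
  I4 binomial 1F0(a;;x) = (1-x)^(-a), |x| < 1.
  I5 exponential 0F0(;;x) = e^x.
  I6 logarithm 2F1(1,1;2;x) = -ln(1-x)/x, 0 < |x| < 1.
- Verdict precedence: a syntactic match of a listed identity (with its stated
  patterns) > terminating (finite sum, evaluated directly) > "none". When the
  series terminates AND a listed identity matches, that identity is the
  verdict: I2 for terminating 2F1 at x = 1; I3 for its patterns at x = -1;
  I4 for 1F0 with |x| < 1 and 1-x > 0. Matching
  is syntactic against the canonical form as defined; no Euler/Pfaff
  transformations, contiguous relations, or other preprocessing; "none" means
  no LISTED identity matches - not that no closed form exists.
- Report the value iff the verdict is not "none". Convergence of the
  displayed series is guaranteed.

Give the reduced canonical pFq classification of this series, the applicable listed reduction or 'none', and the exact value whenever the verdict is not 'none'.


Key step: x = (-1/2) and the running product (prefactor 3/4) telescopes to a rising factorial.
Consecutive-term ratio: r(k) = (-1/2) * (k-1/3) (k+7/8) / [(k-1/2) (k+1)] ; factor over Q: parameters, x = (-1/2), and C = 3/4.

x = -1/2 here; the reduced form reads 2F1, upper {-1/3, 7/8}, lower {-1/2}, C = 3/4. Verdict: none. No listed pattern accepts 2F1(-1/3, 7/8; -1/2; -1/2).


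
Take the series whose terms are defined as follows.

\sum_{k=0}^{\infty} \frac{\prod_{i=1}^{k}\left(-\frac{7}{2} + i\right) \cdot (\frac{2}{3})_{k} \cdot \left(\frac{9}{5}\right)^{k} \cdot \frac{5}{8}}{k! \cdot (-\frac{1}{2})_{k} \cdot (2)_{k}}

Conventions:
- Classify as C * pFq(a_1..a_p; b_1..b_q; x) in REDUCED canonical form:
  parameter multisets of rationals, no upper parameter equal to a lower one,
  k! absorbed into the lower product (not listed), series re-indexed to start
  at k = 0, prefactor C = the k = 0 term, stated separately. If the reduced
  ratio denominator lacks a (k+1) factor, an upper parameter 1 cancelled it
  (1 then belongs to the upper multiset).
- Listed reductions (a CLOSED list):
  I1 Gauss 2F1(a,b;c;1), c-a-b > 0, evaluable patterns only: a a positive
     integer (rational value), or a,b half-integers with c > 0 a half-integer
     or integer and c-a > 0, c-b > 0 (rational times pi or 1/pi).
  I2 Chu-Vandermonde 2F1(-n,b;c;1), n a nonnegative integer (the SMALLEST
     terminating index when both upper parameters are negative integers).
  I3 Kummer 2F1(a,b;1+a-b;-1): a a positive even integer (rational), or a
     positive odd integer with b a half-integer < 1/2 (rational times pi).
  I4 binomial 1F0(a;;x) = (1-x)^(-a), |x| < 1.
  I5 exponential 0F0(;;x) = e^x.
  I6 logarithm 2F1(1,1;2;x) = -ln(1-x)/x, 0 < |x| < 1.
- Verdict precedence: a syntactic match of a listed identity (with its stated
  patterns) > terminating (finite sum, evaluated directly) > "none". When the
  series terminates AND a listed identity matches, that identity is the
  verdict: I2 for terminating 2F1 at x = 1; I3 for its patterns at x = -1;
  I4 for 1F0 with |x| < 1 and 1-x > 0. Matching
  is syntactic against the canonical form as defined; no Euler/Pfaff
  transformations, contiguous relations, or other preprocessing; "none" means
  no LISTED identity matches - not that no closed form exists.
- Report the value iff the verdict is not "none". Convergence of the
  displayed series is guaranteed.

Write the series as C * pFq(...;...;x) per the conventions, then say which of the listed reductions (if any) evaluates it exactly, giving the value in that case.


x = \frac{9}{5} here; the reduced form reads 2F2, upper {-\frac{5}{2}, \frac{2}{3}}, lower {-\frac{1}{2}, 2}, C = \frac{5}{8}. Verdict: none. No listed pattern accepts 2F2(-\frac{5}{2}, \frac{2}{3}; -\frac{1}{2}, 2; \frac{9}{5}).

First insight: t_0 being \frac{5}{8}, the running product (C = 5/8) telescopes to a rising factorial.
Consecutive-term ratio: r(k) = \frac{9}{5} * (k-\frac{5}{2}) (k+\frac{2}{3}) / [(k-\frac{1}{2}) (k+2) (k+1)] ; factor over Q: parameters, x = \frac{9}{5}, and C = \frac{5}{8}.


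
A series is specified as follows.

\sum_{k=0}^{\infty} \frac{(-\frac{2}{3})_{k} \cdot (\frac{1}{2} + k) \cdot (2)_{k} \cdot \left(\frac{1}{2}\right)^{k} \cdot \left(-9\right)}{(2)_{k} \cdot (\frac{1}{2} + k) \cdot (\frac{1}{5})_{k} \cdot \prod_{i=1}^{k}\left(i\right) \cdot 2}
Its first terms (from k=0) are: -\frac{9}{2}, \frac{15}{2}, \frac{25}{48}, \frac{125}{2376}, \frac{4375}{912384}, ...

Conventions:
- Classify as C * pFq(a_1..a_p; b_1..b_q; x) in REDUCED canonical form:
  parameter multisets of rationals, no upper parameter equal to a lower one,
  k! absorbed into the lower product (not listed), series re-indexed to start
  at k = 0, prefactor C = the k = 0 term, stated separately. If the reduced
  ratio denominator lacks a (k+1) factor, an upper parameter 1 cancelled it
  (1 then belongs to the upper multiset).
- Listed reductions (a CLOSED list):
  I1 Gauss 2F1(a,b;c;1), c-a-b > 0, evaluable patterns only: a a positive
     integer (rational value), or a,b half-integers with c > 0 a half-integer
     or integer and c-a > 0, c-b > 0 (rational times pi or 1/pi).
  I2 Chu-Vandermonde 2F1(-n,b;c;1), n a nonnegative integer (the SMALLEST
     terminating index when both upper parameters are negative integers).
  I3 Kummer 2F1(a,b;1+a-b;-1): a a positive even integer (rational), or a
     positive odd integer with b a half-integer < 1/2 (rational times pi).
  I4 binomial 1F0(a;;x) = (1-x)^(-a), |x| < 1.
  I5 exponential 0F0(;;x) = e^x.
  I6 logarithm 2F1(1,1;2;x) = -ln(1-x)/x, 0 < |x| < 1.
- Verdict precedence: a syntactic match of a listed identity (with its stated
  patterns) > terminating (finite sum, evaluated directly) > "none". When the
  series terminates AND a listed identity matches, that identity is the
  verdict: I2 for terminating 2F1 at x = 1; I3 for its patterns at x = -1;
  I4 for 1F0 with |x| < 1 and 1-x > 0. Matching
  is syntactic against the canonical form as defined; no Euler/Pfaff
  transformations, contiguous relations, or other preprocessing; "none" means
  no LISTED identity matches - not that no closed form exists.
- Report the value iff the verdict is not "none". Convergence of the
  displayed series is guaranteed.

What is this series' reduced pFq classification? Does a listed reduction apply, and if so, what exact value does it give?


Classification (C = -\frac{9}{2}): 1F1 with upper {-\frac{2}{3}}, lower {\frac{1}{5}}, argument x = \frac{1}{2}. Verdict: none - this 1F1 at x = \frac{1}{2} matches no listed pattern, and upper {-\frac{2}{3}} holds no stopper.

Key step: from the first term -\frac{9}{2}: striking the common factor k + 1/2 reduces the term (prefactor -9/2).
Ratio: r(k) = \frac{1}{2} * (k-\frac{2}{3}) / [(k+\frac{1}{5}) (k+1)] - rational in k, leading ratio \frac{1}{2}; with t_0 = -\frac{9}{2}, classification follows.


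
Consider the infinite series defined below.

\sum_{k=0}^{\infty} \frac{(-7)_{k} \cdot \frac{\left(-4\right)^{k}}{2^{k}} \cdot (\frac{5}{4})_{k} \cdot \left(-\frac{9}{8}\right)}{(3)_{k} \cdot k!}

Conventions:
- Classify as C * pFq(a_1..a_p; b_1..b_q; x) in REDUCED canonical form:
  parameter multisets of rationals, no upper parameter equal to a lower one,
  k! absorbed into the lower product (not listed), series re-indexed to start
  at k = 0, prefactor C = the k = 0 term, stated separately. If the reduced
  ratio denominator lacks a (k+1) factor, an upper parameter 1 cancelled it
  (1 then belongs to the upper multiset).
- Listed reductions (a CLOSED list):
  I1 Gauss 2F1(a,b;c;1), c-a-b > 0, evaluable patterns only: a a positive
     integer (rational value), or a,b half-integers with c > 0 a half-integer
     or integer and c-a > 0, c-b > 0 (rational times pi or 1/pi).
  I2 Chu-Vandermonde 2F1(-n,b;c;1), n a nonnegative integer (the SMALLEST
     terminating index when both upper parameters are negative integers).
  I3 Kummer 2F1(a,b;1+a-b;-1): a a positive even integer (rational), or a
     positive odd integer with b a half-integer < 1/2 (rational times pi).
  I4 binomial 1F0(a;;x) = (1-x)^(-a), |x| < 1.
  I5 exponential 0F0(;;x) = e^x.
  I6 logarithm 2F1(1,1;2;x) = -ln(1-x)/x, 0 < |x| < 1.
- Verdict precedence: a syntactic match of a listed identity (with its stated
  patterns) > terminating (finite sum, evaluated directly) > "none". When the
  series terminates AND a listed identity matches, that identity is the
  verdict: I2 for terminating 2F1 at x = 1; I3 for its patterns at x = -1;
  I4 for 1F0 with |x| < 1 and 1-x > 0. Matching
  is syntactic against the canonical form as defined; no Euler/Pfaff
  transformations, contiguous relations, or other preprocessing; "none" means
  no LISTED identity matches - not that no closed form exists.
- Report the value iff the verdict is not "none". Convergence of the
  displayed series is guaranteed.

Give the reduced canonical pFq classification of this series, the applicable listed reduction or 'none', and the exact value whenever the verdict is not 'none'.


At argument -2: a 2F1 with upper {-7, \frac{5}{4}}, lower {3}, scaled by C = -\frac{9}{8}. Verdict: terminating at k = 7: the factor (-7)_k kills every later term; summing the 8 survivors is exact. Hence: -\frac{16134597}{65536}.

Key step: from the first term -\frac{9}{8}: the two k-th powers (C = -9/8, x = -2) combine into one argument.
Consecutive-term ratio: r(k) = -2 * (k-7) (k+\frac{5}{4}) / [(k+3) (k+1)] ; factor over Q: parameters, x = -2, and C = -\frac{9}{8}.
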